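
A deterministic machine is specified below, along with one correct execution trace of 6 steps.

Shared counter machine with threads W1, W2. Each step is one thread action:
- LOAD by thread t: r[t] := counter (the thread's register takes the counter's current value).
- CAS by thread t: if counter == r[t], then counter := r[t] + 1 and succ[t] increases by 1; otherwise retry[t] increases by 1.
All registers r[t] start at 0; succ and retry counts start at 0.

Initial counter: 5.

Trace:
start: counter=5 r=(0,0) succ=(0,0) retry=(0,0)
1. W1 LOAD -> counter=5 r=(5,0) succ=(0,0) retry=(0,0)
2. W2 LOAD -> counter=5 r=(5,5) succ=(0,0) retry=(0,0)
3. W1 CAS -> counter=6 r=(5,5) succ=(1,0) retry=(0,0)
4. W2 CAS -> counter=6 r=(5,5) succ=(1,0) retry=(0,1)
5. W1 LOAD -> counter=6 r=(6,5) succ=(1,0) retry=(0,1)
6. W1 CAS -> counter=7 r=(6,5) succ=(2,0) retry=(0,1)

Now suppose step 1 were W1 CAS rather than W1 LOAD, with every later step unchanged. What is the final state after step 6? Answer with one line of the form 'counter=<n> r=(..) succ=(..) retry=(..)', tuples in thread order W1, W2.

counter=7 r=(6,5) succ=(1,1) retry=(2,0)

(re-executing from step 1 with the substitution; state before step 1: counter=5 r=(0,0) succ=(0,0) retry=(0,0))
1. W1 CAS -> counter=5 r=(0,0) succ=(0,0) retry=(1,0)
2. W2 LOAD -> counter=5 r=(0,5) succ=(0,0) retry=(1,0)
3. W1 CAS -> counter=5 r=(0,5) succ=(0,0) retry=(2,0)
4. W2 CAS -> counter=6 r=(0,5) succ=(0,1) retry=(2,0)
5. W1 LOAD -> counter=6 r=(6,5) succ=(0,1) retry=(2,0)
6. W1 CAS -> counter=7 r=(6,5) succ=(1,1) retry=(2,0)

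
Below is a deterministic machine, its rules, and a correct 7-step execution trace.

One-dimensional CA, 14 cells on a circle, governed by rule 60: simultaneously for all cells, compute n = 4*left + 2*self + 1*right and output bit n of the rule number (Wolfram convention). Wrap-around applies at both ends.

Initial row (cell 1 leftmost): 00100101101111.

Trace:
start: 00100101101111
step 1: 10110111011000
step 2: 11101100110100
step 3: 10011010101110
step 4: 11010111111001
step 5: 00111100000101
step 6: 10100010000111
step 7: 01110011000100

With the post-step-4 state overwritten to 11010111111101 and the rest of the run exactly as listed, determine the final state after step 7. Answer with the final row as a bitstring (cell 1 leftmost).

state after step 4 := 11010111111101
step 5: 00111100000011
step 6: 10100010000010
step 7: 11110011000011

11110011000011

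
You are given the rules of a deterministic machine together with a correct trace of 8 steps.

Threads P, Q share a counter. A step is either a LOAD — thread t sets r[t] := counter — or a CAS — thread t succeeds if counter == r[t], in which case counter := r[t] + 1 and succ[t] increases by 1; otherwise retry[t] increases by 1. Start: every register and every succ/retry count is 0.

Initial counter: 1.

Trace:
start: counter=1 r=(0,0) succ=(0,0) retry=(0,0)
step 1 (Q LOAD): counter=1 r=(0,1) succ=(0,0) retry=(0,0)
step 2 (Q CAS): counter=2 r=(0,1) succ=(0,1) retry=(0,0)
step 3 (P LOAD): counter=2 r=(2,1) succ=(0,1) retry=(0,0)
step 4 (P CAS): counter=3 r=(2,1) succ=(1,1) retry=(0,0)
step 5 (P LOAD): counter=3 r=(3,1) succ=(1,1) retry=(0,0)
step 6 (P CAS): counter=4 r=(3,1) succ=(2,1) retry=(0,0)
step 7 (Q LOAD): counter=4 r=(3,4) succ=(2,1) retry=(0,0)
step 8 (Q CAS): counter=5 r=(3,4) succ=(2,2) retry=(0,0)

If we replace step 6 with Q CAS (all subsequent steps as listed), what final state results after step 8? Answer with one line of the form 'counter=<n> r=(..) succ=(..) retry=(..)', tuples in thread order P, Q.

(re-executing from step 6 with the substitution; state before step 6: counter=3 r=(3,1) succ=(1,1) retry=(0,0))
step 6 (Q CAS): counter=3 r=(3,1) succ=(1,1) retry=(0,1)
step 7 (Q LOAD): counter=3 r=(3,3) succ=(1,1) retry=(0,1)
step 8 (Q CAS): counter=4 r=(3,3) succ=(1,2) retry=(0,1)

counter=4 r=(3,3) succ=(1,2) retry=(0,1)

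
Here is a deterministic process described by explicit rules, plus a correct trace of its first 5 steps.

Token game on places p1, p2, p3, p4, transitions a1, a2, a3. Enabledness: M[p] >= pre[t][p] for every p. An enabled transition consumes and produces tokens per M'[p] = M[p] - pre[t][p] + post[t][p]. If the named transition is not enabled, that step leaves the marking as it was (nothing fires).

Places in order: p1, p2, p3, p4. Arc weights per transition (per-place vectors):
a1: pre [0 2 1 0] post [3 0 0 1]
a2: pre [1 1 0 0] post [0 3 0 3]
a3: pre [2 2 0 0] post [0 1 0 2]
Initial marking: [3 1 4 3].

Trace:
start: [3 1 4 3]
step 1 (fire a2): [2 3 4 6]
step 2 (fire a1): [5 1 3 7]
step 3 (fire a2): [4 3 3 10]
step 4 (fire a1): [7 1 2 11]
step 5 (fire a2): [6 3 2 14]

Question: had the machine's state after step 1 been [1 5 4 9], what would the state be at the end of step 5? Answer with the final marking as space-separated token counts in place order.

5 5 2 17

state after step 1 := [1 5 4 9]
step 2 (fire a1): [4 3 3 10]
step 3 (fire a2): [3 5 3 13]
step 4 (fire a1): [6 3 2 14]
step 5 (fire a2): [5 5 2 17]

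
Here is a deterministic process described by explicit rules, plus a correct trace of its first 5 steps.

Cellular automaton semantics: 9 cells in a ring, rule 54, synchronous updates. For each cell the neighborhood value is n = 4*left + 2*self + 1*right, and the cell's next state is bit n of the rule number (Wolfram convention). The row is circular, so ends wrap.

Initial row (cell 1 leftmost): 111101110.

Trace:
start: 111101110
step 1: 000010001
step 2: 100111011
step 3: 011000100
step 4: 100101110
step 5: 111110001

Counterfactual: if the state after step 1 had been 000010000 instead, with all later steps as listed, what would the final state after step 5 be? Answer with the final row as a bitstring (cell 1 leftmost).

state after step 1 := 000010000
step 2: 000111000
step 3: 001000100
step 4: 011101110
step 5: 100010001

100010001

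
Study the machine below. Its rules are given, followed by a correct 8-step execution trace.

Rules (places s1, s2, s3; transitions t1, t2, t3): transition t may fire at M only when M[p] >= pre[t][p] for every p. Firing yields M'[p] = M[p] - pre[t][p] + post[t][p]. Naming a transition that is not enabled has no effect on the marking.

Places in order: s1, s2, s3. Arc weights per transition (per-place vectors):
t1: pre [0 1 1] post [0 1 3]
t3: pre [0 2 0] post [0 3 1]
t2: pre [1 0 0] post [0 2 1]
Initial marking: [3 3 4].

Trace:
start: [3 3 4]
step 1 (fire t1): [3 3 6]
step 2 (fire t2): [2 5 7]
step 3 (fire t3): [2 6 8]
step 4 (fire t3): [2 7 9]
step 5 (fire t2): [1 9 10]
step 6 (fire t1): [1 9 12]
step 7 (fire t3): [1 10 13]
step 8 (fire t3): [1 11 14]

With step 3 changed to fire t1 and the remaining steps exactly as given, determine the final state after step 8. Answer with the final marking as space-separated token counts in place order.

(re-executing from step 3 with the substitution; state before step 3: [2 5 7])
step 3 (fire t1): [2 5 9]
step 4 (fire t3): [2 6 10]
step 5 (fire t2): [1 8 11]
step 6 (fire t1): [1 8 13]
step 7 (fire t3): [1 9 14]
step 8 (fire t3): [1 10 15]

1 10 15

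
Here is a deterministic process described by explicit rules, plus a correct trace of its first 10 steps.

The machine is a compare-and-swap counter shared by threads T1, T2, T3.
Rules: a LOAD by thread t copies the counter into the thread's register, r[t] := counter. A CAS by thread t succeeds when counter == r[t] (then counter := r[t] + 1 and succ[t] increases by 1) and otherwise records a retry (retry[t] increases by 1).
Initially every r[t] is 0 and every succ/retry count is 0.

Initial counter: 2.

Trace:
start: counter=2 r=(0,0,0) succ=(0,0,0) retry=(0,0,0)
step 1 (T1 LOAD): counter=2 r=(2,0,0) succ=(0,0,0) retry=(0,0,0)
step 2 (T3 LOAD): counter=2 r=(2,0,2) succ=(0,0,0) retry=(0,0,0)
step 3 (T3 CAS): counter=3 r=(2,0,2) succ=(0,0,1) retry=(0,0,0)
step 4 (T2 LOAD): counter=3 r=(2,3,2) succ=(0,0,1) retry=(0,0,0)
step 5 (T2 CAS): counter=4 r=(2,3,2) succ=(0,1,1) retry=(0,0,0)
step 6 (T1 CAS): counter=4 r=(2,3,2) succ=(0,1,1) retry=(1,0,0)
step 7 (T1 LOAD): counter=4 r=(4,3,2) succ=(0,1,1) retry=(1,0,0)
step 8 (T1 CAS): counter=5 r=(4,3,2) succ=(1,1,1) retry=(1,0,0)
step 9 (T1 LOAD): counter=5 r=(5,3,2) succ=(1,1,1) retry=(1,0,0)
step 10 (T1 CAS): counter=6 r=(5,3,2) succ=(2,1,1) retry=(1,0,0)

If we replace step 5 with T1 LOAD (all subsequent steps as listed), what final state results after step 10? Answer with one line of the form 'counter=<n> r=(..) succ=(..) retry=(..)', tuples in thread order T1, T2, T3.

(re-executing from step 5 with the substitution; state before step 5: counter=3 r=(2,3,2) succ=(0,0,1) retry=(0,0,0))
step 5 (T1 LOAD): counter=3 r=(3,3,2) succ=(0,0,1) retry=(0,0,0)
step 6 (T1 CAS): counter=4 r=(3,3,2) succ=(1,0,1) retry=(0,0,0)
step 7 (T1 LOAD): counter=4 r=(4,3,2) succ=(1,0,1) retry=(0,0,0)
step 8 (T1 CAS): counter=5 r=(4,3,2) succ=(2,0,1) retry=(0,0,0)
step 9 (T1 LOAD): counter=5 r=(5,3,2) succ=(2,0,1) retry=(0,0,0)
step 10 (T1 CAS): counter=6 r=(5,3,2) succ=(3,0,1) retry=(0,0,0)

counter=6 r=(5,3,2) succ=(3,0,1) retry=(0,0,0)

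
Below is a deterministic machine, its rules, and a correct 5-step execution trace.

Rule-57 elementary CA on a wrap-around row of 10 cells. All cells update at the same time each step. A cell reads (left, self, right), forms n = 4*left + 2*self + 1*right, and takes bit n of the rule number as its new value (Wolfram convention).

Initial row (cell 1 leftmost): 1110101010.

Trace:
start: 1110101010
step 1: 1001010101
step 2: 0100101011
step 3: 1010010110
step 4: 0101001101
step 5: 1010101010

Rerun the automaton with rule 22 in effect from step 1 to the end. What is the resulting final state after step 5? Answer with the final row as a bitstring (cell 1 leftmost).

(re-executing steps 1..5 under rule 22; state before step 1: 1110101010)
step 1: 0000101010
step 2: 0001101011
step 3: 1010001000
step 4: 1011011101
step 5: 0000000000

0000000000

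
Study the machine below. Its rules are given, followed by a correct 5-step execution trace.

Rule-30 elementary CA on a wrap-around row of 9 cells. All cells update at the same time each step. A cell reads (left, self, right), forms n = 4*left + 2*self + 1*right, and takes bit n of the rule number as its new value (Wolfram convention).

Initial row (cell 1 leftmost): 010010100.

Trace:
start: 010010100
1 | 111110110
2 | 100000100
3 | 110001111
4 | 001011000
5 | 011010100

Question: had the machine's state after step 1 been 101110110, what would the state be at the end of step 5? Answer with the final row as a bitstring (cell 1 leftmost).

state after step 1 := 101110110
2 | 101000100
3 | 101101111
4 | 001001000
5 | 011111100

011111100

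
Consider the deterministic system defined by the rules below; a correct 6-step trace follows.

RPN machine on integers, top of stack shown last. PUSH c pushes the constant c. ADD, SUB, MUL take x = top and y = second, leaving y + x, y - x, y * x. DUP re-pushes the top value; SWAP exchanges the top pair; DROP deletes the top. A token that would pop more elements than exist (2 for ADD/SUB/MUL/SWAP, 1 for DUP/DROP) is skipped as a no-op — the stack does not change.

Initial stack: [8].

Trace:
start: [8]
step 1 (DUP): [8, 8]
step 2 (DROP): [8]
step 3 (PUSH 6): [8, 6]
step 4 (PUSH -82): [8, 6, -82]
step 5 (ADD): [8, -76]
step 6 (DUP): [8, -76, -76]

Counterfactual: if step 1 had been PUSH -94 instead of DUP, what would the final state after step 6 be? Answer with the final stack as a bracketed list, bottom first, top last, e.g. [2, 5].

[8, -76, -76]

(re-executing from step 1 with the substitution; state before step 1: [8])
step 1 (PUSH -94): [8, -94]
step 2 (DROP): [8]
step 3 (PUSH 6): [8, 6]
step 4 (PUSH -82): [8, 6, -82]
step 5 (ADD): [8, -76]
step 6 (DUP): [8, -76, -76]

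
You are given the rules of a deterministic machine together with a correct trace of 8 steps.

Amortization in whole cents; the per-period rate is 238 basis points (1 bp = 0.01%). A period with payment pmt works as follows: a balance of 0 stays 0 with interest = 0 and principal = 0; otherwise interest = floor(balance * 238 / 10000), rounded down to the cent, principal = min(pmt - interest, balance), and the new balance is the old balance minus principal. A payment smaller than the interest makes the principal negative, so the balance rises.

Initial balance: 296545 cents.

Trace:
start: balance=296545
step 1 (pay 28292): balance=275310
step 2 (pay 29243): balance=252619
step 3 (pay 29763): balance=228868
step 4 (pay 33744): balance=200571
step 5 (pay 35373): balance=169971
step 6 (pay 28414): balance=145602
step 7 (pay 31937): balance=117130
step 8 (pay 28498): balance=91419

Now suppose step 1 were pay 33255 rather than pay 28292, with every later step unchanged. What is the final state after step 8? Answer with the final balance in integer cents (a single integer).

(re-executing from step 1 with the substitution; state before step 1: balance=296545)
step 1 (pay 33255): balance=270347
step 2 (pay 29243): balance=247538
step 3 (pay 29763): balance=223666
step 4 (pay 33744): balance=195245
step 5 (pay 35373): balance=164518
step 6 (pay 28414): balance=140019
step 7 (pay 31937): balance=111414
step 8 (pay 28498): balance=85567

85567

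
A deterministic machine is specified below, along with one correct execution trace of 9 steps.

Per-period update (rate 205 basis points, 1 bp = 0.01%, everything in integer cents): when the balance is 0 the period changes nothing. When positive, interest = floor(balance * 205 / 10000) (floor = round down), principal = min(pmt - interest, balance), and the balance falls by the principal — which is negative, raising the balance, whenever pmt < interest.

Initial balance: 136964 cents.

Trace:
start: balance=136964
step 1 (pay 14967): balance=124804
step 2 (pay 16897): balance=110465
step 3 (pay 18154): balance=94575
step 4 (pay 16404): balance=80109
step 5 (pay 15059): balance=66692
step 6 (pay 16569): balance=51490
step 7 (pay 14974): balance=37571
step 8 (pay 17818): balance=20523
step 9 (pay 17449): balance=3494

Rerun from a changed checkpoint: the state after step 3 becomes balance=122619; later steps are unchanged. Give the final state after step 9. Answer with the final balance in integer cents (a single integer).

state after step 3 := balance=122619
step 4 (pay 16404): balance=108728
step 5 (pay 15059): balance=95897
step 6 (pay 16569): balance=81293
step 7 (pay 14974): balance=67985
step 8 (pay 17818): balance=51560
step 9 (pay 17449): balance=35167

35167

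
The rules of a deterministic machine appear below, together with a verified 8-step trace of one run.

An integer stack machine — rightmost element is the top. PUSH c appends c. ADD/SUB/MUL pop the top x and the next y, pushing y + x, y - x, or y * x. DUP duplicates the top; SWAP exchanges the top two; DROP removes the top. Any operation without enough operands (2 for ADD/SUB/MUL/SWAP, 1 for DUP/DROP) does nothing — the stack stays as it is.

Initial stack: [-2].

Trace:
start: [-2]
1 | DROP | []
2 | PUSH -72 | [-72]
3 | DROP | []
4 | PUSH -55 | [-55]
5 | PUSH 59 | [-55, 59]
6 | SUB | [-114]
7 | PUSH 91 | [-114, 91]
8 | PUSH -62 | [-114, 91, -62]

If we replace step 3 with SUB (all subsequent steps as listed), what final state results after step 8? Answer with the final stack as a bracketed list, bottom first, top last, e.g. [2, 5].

[-72, -114, 91, -62]

(re-executing from step 3 with the substitution; state before step 3: [-72])
3 | SUB | [-72]
4 | PUSH -55 | [-72, -55]
5 | PUSH 59 | [-72, -55, 59]
6 | SUB | [-72, -114]
7 | PUSH 91 | [-72, -114, 91]
8 | PUSH -62 | [-72, -114, 91, -62]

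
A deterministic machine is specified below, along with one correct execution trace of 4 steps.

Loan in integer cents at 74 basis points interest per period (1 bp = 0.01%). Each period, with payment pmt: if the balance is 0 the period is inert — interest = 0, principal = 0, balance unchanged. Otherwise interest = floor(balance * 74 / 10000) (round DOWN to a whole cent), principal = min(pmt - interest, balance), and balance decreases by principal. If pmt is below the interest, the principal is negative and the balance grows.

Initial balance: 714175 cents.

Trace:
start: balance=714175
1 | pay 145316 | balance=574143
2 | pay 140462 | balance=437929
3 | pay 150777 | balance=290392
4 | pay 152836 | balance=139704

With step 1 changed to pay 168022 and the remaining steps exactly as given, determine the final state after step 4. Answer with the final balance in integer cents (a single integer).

116491

(re-executing from step 1 with the substitution; state before step 1: balance=714175)
1 | pay 168022 | balance=551437
2 | pay 140462 | balance=415055
3 | pay 150777 | balance=267349
4 | pay 152836 | balance=116491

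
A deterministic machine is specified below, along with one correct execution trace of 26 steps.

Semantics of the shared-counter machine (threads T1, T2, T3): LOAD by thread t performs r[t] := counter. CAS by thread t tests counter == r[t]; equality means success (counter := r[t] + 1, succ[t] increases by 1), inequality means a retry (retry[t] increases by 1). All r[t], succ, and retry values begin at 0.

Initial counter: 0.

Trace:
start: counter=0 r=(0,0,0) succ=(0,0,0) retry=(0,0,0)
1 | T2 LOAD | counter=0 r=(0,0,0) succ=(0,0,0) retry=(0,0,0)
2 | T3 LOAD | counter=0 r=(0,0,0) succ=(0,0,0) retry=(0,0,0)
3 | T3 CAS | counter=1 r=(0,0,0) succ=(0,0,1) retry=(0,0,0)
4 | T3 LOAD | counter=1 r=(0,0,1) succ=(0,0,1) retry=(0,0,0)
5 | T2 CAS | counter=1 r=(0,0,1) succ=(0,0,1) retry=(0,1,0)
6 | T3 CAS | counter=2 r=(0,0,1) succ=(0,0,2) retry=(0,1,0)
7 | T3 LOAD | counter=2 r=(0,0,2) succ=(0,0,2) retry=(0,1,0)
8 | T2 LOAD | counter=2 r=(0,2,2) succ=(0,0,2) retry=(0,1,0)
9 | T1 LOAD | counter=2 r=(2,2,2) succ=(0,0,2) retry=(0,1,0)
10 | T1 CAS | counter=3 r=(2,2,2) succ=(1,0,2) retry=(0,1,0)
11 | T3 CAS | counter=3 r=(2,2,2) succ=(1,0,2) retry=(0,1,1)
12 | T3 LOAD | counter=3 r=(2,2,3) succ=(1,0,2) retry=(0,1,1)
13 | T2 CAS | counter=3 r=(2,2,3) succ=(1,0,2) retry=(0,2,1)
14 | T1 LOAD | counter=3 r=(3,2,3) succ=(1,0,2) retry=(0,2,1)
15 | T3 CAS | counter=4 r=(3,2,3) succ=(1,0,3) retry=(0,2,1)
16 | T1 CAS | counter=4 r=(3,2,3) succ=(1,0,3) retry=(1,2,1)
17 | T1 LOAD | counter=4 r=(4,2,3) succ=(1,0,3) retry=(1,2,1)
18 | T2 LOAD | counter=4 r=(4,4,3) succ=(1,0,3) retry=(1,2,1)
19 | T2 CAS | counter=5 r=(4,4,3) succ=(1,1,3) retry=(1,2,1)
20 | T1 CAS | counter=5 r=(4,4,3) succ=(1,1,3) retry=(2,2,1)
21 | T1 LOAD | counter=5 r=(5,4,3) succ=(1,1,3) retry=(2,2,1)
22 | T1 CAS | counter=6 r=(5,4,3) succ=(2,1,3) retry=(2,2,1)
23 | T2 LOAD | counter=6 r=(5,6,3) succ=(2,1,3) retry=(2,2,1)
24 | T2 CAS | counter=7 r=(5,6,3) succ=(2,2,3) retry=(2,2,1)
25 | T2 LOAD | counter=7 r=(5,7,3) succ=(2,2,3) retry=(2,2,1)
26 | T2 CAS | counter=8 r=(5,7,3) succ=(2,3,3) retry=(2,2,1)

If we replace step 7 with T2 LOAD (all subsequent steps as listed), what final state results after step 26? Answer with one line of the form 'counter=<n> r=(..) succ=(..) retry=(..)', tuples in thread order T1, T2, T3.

counter=8 r=(5,7,3) succ=(2,3,3) retry=(2,2,1)

(re-executing from step 7 with the substitution; state before step 7: counter=2 r=(0,0,1) succ=(0,0,2) retry=(0,1,0))
7 | T2 LOAD | counter=2 r=(0,2,1) succ=(0,0,2) retry=(0,1,0)
8 | T2 LOAD | counter=2 r=(0,2,1) succ=(0,0,2) retry=(0,1,0)
9 | T1 LOAD | counter=2 r=(2,2,1) succ=(0,0,2) retry=(0,1,0)
10 | T1 CAS | counter=3 r=(2,2,1) succ=(1,0,2) retry=(0,1,0)
11 | T3 CAS | counter=3 r=(2,2,1) succ=(1,0,2) retry=(0,1,1)
12 | T3 LOAD | counter=3 r=(2,2,3) succ=(1,0,2) retry=(0,1,1)
13 | T2 CAS | counter=3 r=(2,2,3) succ=(1,0,2) retry=(0,2,1)
14 | T1 LOAD | counter=3 r=(3,2,3) succ=(1,0,2) retry=(0,2,1)
15 | T3 CAS | counter=4 r=(3,2,3) succ=(1,0,3) retry=(0,2,1)
16 | T1 CAS | counter=4 r=(3,2,3) succ=(1,0,3) retry=(1,2,1)
17 | T1 LOAD | counter=4 r=(4,2,3) succ=(1,0,3) retry=(1,2,1)
18 | T2 LOAD | counter=4 r=(4,4,3) succ=(1,0,3) retry=(1,2,1)
19 | T2 CAS | counter=5 r=(4,4,3) succ=(1,1,3) retry=(1,2,1)
20 | T1 CAS | counter=5 r=(4,4,3) succ=(1,1,3) retry=(2,2,1)
21 | T1 LOAD | counter=5 r=(5,4,3) succ=(1,1,3) retry=(2,2,1)
22 | T1 CAS | counter=6 r=(5,4,3) succ=(2,1,3) retry=(2,2,1)
23 | T2 LOAD | counter=6 r=(5,6,3) succ=(2,1,3) retry=(2,2,1)
24 | T2 CAS | counter=7 r=(5,6,3) succ=(2,2,3) retry=(2,2,1)
25 | T2 LOAD | counter=7 r=(5,7,3) succ=(2,2,3) retry=(2,2,1)
26 | T2 CAS | counter=8 r=(5,7,3) succ=(2,3,3) retry=(2,2,1)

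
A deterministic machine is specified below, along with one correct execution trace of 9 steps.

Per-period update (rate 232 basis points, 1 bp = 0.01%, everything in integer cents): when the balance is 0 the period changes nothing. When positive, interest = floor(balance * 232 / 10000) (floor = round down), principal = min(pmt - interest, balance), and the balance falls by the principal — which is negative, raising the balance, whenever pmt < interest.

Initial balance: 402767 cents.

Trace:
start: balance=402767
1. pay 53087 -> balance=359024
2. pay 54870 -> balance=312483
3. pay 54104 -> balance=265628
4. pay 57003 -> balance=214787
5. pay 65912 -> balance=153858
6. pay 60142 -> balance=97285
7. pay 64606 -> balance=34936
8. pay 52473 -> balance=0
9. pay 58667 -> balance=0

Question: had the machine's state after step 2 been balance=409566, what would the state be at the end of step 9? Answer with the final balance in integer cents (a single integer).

state after step 2 := balance=409566
3. pay 54104 -> balance=364963
4. pay 57003 -> balance=316427
5. pay 65912 -> balance=257856
6. pay 60142 -> balance=203696
7. pay 64606 -> balance=143815
8. pay 52473 -> balance=94678
9. pay 58667 -> balance=38207

38207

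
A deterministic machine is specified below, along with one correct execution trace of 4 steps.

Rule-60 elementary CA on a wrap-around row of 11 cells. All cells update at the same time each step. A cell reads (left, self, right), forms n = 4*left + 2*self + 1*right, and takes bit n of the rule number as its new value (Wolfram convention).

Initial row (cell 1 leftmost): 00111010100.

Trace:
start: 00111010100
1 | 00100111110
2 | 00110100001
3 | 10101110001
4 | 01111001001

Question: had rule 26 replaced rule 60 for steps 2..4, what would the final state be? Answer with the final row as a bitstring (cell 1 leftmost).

(re-executing steps 2..4 under rule 26; state before step 2: 00100111110)
2 | 01011100001
3 | 00010010010
4 | 00101101101

00101101101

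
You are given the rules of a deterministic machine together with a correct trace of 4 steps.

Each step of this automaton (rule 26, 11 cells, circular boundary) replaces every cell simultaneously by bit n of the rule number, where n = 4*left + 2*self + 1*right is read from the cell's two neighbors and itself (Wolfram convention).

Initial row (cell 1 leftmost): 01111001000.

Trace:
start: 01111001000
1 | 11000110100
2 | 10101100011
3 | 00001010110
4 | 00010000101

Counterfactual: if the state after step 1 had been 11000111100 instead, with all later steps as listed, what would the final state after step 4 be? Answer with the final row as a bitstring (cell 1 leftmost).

00010000101

state after step 1 := 11000111100
2 | 10101100011
3 | 00001010110
4 | 00010000101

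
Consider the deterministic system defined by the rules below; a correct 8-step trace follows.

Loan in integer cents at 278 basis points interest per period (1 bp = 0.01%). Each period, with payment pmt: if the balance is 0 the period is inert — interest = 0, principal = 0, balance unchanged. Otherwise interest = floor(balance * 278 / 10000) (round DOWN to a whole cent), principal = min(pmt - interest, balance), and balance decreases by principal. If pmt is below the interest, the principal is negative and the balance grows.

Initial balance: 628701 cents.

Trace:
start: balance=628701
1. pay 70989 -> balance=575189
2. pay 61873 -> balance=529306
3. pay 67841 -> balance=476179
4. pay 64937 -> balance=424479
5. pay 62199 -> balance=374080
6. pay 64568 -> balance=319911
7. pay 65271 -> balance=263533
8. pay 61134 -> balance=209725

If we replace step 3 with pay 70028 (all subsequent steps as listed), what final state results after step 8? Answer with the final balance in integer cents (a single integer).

207217

(re-executing from step 3 with the substitution; state before step 3: balance=529306)
3. pay 70028 -> balance=473992
4. pay 64937 -> balance=422231
5. pay 62199 -> balance=371770
6. pay 64568 -> balance=317537
7. pay 65271 -> balance=261093
8. pay 61134 -> balance=207217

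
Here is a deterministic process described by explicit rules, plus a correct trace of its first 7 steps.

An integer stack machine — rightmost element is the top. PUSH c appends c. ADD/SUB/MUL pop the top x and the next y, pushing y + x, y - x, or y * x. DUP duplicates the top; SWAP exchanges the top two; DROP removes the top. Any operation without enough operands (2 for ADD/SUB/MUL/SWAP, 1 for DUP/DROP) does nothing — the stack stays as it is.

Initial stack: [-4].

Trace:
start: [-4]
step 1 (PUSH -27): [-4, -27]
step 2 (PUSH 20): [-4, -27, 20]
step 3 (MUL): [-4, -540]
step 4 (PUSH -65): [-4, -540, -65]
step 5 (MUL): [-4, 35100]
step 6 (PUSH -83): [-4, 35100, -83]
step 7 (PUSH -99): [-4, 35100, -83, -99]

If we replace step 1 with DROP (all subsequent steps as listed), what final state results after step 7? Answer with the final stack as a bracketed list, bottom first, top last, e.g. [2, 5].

[-1300, -83, -99]

(re-executing from step 1 with the substitution; state before step 1: [-4])
step 1 (DROP): []
step 2 (PUSH 20): [20]
step 3 (MUL): [20]
step 4 (PUSH -65): [20, -65]
step 5 (MUL): [-1300]
step 6 (PUSH -83): [-1300, -83]
step 7 (PUSH -99): [-1300, -83, -99]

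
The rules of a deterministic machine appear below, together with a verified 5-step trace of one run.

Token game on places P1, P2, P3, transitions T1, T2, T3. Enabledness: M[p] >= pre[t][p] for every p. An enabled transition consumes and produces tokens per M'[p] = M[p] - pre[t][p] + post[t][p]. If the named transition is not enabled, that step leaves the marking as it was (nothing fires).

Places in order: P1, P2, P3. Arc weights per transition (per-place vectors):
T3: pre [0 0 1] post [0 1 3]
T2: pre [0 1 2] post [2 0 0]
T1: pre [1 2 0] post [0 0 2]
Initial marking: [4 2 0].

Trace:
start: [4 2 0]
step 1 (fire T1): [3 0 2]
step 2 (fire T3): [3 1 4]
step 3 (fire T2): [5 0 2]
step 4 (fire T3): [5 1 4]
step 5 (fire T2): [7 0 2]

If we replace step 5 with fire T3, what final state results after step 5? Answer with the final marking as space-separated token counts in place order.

(re-executing from step 5 with the substitution; state before step 5: [5 1 4])
step 5 (fire T3): [5 2 6]

5 2 6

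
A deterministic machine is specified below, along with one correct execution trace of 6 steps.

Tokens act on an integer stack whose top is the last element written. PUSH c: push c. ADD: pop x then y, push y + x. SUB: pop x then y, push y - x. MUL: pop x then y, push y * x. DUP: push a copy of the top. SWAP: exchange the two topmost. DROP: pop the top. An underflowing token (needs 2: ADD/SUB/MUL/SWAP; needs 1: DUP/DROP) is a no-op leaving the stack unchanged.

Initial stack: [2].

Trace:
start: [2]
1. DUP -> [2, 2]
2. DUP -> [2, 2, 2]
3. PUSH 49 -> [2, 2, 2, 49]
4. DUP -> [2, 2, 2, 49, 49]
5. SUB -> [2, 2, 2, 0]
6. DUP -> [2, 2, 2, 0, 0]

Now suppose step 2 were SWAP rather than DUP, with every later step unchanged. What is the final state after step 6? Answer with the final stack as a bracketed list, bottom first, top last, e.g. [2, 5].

(re-executing from step 2 with the substitution; state before step 2: [2, 2])
2. SWAP -> [2, 2]
3. PUSH 49 -> [2, 2, 49]
4. DUP -> [2, 2, 49, 49]
5. SUB -> [2, 2, 0]
6. DUP -> [2, 2, 0, 0]

[2, 2, 0, 0]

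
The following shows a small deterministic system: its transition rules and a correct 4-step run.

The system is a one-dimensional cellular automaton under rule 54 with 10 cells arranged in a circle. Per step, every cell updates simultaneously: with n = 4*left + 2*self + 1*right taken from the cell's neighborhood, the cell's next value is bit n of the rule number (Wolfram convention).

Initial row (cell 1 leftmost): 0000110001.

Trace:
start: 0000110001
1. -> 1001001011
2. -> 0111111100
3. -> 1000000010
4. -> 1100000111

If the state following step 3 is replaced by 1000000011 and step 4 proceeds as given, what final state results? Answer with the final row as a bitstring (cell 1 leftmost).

state after step 3 := 1000000011
4. -> 0100000100

0100000100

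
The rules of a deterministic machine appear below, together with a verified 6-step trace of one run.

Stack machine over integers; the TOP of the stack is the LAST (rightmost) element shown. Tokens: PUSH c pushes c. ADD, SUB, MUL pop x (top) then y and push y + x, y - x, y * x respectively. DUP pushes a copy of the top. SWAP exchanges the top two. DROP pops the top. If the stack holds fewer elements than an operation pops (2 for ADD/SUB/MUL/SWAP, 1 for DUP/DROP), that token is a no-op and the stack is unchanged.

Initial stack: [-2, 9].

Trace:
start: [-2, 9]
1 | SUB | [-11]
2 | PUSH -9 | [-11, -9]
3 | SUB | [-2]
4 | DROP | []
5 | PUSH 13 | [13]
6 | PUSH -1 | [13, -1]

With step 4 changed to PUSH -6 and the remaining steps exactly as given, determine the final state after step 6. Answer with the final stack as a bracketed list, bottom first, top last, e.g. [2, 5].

(re-executing from step 4 with the substitution; state before step 4: [-2])
4 | PUSH -6 | [-2, -6]
5 | PUSH 13 | [-2, -6, 13]
6 | PUSH -1 | [-2, -6, 13, -1]

[-2, -6, 13, -1]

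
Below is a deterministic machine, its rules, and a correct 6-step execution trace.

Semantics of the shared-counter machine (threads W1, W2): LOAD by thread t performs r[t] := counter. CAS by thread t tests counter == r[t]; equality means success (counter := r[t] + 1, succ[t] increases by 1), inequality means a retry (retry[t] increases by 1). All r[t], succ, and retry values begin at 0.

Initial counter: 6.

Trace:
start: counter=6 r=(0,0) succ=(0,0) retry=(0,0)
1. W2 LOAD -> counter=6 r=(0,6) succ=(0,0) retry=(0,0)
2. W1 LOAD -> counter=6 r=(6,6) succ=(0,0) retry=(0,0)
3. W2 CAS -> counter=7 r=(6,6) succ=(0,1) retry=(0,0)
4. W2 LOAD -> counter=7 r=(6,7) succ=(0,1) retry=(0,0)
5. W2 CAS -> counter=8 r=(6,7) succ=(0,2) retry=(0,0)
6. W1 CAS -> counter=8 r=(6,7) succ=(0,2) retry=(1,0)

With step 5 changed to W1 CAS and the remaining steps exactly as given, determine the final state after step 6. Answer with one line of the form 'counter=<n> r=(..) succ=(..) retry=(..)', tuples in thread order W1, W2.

(re-executing from step 5 with the substitution; state before step 5: counter=7 r=(6,7) succ=(0,1) retry=(0,0))
5. W1 CAS -> counter=7 r=(6,7) succ=(0,1) retry=(1,0)
6. W1 CAS -> counter=7 r=(6,7) succ=(0,1) retry=(2,0)

counter=7 r=(6,7) succ=(0,1) retry=(2,0)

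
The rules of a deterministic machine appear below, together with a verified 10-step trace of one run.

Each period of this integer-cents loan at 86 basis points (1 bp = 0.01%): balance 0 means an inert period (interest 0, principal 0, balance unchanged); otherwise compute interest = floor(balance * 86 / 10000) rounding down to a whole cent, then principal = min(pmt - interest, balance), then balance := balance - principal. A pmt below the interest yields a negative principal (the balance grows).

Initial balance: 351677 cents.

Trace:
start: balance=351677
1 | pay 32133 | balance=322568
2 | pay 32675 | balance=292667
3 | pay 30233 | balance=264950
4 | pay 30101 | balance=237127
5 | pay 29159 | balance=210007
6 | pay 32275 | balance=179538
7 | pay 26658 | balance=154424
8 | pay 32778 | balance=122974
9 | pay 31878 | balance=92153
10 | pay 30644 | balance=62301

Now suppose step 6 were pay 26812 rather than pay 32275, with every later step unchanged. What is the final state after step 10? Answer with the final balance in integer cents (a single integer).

67954

(re-executing from step 6 with the substitution; state before step 6: balance=210007)
6 | pay 26812 | balance=185001
7 | pay 26658 | balance=159934
8 | pay 32778 | balance=128531
9 | pay 31878 | balance=97758
10 | pay 30644 | balance=67954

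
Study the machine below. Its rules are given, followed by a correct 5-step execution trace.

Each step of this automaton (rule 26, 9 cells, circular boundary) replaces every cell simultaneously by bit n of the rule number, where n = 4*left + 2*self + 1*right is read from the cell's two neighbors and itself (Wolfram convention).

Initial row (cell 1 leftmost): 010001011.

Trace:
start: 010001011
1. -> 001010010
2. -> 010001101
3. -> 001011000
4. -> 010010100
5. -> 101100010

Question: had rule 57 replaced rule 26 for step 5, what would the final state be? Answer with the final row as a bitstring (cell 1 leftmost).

(re-executing step 5 under rule 57; state before step 5: 010010100)
5. -> 001001011

001001011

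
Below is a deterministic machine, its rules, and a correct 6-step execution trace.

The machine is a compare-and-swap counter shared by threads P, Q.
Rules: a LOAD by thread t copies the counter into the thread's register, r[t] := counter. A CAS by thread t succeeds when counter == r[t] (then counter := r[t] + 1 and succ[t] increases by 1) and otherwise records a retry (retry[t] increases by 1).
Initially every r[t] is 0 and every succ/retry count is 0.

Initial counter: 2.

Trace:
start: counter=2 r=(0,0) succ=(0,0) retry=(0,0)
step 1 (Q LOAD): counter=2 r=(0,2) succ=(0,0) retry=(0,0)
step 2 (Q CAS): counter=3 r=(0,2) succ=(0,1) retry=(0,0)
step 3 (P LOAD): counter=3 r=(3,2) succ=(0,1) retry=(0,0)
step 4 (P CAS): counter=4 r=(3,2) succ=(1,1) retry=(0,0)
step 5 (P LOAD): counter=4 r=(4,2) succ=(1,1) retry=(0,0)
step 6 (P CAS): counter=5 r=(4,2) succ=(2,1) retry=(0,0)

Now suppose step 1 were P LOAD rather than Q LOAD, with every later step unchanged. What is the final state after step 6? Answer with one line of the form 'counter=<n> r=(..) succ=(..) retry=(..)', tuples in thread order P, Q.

(re-executing from step 1 with the substitution; state before step 1: counter=2 r=(0,0) succ=(0,0) retry=(0,0))
step 1 (P LOAD): counter=2 r=(2,0) succ=(0,0) retry=(0,0)
step 2 (Q CAS): counter=2 r=(2,0) succ=(0,0) retry=(0,1)
step 3 (P LOAD): counter=2 r=(2,0) succ=(0,0) retry=(0,1)
step 4 (P CAS): counter=3 r=(2,0) succ=(1,0) retry=(0,1)
step 5 (P LOAD): counter=3 r=(3,0) succ=(1,0) retry=(0,1)
step 6 (P CAS): counter=4 r=(3,0) succ=(2,0) retry=(0,1)

counter=4 r=(3,0) succ=(2,0) retry=(0,1)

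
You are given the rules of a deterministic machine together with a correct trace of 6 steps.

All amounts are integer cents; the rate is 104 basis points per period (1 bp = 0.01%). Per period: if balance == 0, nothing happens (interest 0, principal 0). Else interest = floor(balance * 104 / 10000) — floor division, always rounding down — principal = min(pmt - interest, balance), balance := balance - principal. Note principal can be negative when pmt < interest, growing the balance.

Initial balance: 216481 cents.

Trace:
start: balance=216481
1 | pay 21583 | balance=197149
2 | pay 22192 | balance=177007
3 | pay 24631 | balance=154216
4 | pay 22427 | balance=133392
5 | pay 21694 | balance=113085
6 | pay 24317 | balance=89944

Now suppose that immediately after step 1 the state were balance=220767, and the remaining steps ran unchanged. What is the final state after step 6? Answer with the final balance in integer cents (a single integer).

state after step 1 := balance=220767
2 | pay 22192 | balance=200870
3 | pay 24631 | balance=178328
4 | pay 22427 | balance=157755
5 | pay 21694 | balance=137701
6 | pay 24317 | balance=114816

114816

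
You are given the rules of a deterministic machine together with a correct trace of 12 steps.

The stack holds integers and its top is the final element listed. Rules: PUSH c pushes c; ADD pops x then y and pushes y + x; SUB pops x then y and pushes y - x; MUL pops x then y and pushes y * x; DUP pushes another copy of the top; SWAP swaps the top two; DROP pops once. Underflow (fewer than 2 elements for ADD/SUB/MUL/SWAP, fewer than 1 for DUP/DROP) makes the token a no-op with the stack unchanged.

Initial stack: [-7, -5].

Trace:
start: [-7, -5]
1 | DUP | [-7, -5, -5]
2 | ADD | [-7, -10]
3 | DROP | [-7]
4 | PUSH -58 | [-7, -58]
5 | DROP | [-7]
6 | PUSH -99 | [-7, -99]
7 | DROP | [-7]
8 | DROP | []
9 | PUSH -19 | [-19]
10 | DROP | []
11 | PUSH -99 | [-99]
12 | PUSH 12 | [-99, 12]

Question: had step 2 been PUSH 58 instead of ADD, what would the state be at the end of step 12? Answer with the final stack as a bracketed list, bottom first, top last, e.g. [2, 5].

[-7, -5, -99, 12]

(re-executing from step 2 with the substitution; state before step 2: [-7, -5, -5])
2 | PUSH 58 | [-7, -5, -5, 58]
3 | DROP | [-7, -5, -5]
4 | PUSH -58 | [-7, -5, -5, -58]
5 | DROP | [-7, -5, -5]
6 | PUSH -99 | [-7, -5, -5, -99]
7 | DROP | [-7, -5, -5]
8 | DROP | [-7, -5]
9 | PUSH -19 | [-7, -5, -19]
10 | DROP | [-7, -5]
11 | PUSH -99 | [-7, -5, -99]
12 | PUSH 12 | [-7, -5, -99, 12]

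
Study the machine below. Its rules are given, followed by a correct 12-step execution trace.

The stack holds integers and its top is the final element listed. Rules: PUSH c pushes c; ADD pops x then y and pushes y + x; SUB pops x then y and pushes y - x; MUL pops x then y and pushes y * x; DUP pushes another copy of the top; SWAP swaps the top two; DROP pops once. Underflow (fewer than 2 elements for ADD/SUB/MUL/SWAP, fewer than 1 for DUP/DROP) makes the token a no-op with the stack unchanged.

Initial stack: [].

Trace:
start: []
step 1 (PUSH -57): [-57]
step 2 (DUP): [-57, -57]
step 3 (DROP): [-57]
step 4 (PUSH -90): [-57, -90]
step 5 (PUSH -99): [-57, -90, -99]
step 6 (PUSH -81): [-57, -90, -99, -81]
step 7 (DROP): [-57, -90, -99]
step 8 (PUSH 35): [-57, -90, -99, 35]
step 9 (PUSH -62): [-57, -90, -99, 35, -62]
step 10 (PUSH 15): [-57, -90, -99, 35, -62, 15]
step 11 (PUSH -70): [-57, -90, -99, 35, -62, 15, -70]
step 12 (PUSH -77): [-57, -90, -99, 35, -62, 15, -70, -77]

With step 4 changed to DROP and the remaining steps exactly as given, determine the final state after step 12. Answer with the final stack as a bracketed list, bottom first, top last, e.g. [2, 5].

(re-executing from step 4 with the substitution; state before step 4: [-57])
step 4 (DROP): []
step 5 (PUSH -99): [-99]
step 6 (PUSH -81): [-99, -81]
step 7 (DROP): [-99]
step 8 (PUSH 35): [-99, 35]
step 9 (PUSH -62): [-99, 35, -62]
step 10 (PUSH 15): [-99, 35, -62, 15]
step 11 (PUSH -70): [-99, 35, -62, 15, -70]
step 12 (PUSH -77): [-99, 35, -62, 15, -70, -77]

[-99, 35, -62, 15, -70, -77]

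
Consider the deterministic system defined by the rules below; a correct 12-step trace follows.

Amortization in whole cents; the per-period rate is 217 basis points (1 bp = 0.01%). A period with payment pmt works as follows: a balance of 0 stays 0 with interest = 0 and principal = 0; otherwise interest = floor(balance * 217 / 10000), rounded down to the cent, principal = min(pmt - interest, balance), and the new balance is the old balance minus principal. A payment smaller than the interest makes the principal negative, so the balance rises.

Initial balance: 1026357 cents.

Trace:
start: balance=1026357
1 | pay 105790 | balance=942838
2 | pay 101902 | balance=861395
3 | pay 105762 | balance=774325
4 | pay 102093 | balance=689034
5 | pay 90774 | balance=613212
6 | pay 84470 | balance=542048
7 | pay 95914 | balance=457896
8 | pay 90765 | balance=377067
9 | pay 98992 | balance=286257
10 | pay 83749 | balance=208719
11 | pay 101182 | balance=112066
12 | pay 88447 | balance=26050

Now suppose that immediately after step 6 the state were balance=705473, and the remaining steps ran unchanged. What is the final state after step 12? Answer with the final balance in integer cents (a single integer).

state after step 6 := balance=705473
7 | pay 95914 | balance=624867
8 | pay 90765 | balance=547661
9 | pay 98992 | balance=460553
10 | pay 83749 | balance=386798
11 | pay 101182 | balance=294009
12 | pay 88447 | balance=211941

211941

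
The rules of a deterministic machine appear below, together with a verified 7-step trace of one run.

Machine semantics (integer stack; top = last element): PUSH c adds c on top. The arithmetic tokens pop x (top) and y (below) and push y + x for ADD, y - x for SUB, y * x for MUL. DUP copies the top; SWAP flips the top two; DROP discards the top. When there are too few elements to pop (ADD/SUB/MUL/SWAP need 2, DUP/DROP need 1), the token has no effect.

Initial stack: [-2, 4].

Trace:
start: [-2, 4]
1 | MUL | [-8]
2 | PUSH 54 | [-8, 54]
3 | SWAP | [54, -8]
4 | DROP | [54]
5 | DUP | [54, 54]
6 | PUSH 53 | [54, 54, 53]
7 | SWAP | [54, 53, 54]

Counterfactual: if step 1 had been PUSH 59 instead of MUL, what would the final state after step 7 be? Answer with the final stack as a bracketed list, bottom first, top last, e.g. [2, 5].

[-2, 4, 54, 53, 54]

(re-executing from step 1 with the substitution; state before step 1: [-2, 4])
1 | PUSH 59 | [-2, 4, 59]
2 | PUSH 54 | [-2, 4, 59, 54]
3 | SWAP | [-2, 4, 54, 59]
4 | DROP | [-2, 4, 54]
5 | DUP | [-2, 4, 54, 54]
6 | PUSH 53 | [-2, 4, 54, 54, 53]
7 | SWAP | [-2, 4, 54, 53, 54]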